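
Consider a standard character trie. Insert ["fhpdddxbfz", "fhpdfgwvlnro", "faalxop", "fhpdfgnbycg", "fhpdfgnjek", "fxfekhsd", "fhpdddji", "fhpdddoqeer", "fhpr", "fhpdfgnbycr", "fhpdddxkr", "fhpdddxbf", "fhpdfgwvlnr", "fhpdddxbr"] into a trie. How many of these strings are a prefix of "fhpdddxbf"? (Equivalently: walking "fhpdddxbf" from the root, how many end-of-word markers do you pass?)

1

Walk "fhpdddxbf" from the root; an end-of-word marker is hit whenever a stored word is a prefix of "fhpdddxbf".
Prefixes of the query that are stored words: "fhpdddxbf"
Count: 1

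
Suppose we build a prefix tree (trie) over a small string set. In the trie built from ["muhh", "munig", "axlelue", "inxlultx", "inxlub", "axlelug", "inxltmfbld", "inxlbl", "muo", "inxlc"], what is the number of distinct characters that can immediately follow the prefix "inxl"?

Follow the path "inxl" to its node, then look at its outgoing edges.
Distinct next characters after "inxl": b, c, t, u.
That node has 4 child edges.

4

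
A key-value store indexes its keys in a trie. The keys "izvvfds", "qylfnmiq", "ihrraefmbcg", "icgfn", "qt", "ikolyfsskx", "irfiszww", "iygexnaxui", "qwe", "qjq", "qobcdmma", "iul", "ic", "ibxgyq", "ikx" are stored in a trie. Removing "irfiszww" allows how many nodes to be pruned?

After clearing the end-marker at "irfiszww", prune upward until reaching a node still needed by another word.
The suffix "rfiszww" (7 nodes) is used only by "irfiszww"; the node for "i" still has the child "z", so pruning stops there.
Nodes removed: 7

7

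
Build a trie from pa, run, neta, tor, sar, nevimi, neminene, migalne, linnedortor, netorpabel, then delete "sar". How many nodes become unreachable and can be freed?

3

A node on "sar"'s path can go only if nothing else ends at it or branches off below it.
No other word shares any prefix with "sar", so all 3 of its nodes go.
Nodes removed: 3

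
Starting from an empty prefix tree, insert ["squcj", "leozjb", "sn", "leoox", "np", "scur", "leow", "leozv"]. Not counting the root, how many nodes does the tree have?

Insert word by word; a character creates a node only if that edge doesn't already exist:
  "squcj" → 5 new (s, q, u, c, j)
  "leozjb" → 6 new (l, e, o, z, j, b)
  "sn" → prefix "s" already present; 1 new (n)
  "leoox" → prefix "leo" already present; 2 new (o, x)
  "np" → 2 new (n, p)
  "scur" → prefix "s" already present; 3 new (c, u, r)
  "leow" → prefix "leo" already present; 1 new (w)
  "leozv" → prefix "leoz" already present; 1 new (v)
Total nodes = 5 + 6 + 1 + 2 + 2 + 3 + 1 + 1 = 21

21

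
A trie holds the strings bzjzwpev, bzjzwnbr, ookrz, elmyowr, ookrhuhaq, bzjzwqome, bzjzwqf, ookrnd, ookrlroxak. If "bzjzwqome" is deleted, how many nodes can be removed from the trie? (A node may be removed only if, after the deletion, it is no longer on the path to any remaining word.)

3

A node on "bzjzwqome"'s path can go only if nothing else ends at it or branches off below it.
The suffix "ome" (3 nodes) is used only by "bzjzwqome"; the node for "bzjzwq" still has the child "f", so pruning stops there.
Nodes removed: 3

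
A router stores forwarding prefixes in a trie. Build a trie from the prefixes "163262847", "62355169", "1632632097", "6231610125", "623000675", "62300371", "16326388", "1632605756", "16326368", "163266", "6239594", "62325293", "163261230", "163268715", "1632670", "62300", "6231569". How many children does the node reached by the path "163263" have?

Walk "163263" from the root, arriving at one node.
Characters that immediately follow "163263" among the stored strings: {2, 6, 8}.
That node has 3 child edges.

3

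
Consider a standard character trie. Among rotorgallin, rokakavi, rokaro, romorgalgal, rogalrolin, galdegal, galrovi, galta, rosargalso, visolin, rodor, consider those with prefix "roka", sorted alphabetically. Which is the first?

rokakavi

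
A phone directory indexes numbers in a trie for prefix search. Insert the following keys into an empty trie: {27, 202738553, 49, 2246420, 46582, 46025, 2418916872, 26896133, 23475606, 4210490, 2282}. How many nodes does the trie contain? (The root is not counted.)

For each word, the new-node count is its length minus the longest prefix already in the trie:
  "27" → 2 new (2, 7)
  "202738553" → prefix "2" already present; 8 new (0, 2, 7, 3, 8, 5, 5, 3)
  "49" → 2 new (4, 9)
  "2246420" → prefix "2" already present; 6 new (2, 4, 6, 4, 2, 0)
  "46582" → prefix "4" already present; 4 new (6, 5, 8, 2)
  "46025" → prefix "46" already present; 3 new (0, 2, 5)
  "2418916872" → prefix "2" already present; 9 new (4, 1, 8, 9, 1, 6, 8, 7, 2)
  "26896133" → prefix "2" already present; 7 new (6, 8, 9, 6, 1, 3, 3)
  "23475606" → prefix "2" already present; 7 new (3, 4, 7, 5, 6, 0, 6)
  "4210490" → prefix "4" already present; 6 new (2, 1, 0, 4, 9, 0)
  "2282" → prefix "22" already present; 2 new (8, 2)
Total nodes = 2 + 8 + 2 + 6 + 4 + 3 + 9 + 7 + 7 + 6 + 2 = 56

56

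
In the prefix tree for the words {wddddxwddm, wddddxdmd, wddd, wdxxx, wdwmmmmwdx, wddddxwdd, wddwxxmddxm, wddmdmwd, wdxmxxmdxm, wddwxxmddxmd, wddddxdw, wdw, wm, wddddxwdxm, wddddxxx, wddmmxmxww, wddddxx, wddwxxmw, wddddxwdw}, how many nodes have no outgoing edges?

Leaves are exactly the stored words that no other stored word extends.
Those words: "wddddxdmd", "wddddxdw", "wddddxwddm", "wddddxwdw", "wddddxwdxm", "wddddxxx", "wddmdmwd", "wddmmxmxww", "wddwxxmddxmd", "wddwxxmw", "wdwmmmmwdx", "wdxmxxmdxm", "wdxxx", "wm"
Leaf count: 14

14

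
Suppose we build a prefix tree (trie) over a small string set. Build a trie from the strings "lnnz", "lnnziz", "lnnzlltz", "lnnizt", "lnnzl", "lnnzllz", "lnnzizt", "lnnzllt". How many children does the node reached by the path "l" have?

1

The children of the "l" node are the distinct next characters among strings starting with "l".
Characters that immediately follow "l" among the stored strings: {n}.
That node has 1 child edge.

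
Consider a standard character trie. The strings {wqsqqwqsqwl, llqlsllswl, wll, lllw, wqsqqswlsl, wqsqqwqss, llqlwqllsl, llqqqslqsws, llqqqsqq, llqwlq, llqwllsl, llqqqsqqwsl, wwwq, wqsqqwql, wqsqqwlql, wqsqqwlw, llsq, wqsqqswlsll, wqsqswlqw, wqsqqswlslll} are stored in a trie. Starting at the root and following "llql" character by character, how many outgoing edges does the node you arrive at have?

2

Follow the path "llql" to its node, then look at its outgoing edges.
Characters that immediately follow "llql" among the stored strings: {s, w}.
That node has 2 child edges.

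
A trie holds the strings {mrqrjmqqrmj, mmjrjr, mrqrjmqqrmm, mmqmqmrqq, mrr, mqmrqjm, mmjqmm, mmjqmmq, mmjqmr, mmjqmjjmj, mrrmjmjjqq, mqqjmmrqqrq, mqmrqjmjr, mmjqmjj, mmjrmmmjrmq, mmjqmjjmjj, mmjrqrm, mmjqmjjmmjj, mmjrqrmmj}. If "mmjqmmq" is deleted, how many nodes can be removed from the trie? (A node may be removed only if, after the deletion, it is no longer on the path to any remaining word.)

After clearing the end-marker at "mmjqmmq", prune upward until reaching a node still needed by another word.
The suffix "q" (1 node) is used only by "mmjqmmq"; "mmjqmm" is itself a stored word, so pruning stops there.
Nodes removed: 1

1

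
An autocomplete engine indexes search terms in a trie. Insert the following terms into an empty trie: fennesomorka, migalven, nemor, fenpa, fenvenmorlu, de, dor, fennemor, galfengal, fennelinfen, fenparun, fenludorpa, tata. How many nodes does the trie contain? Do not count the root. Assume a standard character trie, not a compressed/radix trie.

71

Insert word by word; a character creates a node only if that edge doesn't already exist:
  "fennesomorka" → 12 new (f, e, n, n, e, s, o, m, o, r, k, a)
  "migalven" → 8 new (m, i, g, a, l, v, e, n)
  "nemor" → 5 new (n, e, m, o, r)
  "fenpa" → prefix "fen" already present; 2 new (p, a)
  "fenvenmorlu" → prefix "fen" already present; 8 new (v, e, n, m, o, r, l, u)
  "de" → 2 new (d, e)
  "dor" → prefix "d" already present; 2 new (o, r)
  "fennemor" → prefix "fenne" already present; 3 new (m, o, r)
  "galfengal" → 9 new (g, a, l, f, e, n, g, a, l)
  "fennelinfen" → prefix "fenne" already present; 6 new (l, i, n, f, e, n)
  "fenparun" → prefix "fenpa" already present; 3 new (r, u, n)
  "fenludorpa" → prefix "fen" already present; 7 new (l, u, d, o, r, p, a)
  "tata" → 4 new (t, a, t, a)
Total nodes = 12 + 8 + 5 + 2 + 8 + 2 + 2 + 3 + 9 + 6 + 3 + 7 + 4 = 71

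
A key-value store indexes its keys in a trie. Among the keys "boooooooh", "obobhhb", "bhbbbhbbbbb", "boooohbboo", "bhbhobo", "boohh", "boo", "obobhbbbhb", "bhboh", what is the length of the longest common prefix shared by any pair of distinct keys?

Look for the deepest trie node that still has at least two words in its subtree.
e.g. "boooohbboo" and "boooooooh" share the prefix "boooo" of length 5; no pair shares a longer one.
Longest shared-prefix length: 5

5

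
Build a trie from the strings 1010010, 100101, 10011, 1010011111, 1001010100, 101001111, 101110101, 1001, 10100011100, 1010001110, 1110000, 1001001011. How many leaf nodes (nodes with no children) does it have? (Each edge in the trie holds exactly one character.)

8

Leaves are exactly the stored words that no other stored word extends.
Those words: "1001001011", "1001010100", "10011", "10100011100", "1010010", "1010011111", "101110101", "1110000"
Leaf count: 8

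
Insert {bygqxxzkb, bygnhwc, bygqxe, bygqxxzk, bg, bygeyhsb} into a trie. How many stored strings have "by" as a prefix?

5

Traverse to the node for "by", then collect every word in that subtree.
Matches: "bygeyhsb", "bygnhwc", "bygqxe", "bygqxxzk", "bygqxxzkb"
Count: 5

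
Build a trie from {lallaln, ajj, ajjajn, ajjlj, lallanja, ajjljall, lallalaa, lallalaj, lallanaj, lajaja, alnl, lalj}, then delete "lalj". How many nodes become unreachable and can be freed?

A node on "lalj"'s path can go only if nothing else ends at it or branches off below it.
The suffix "j" (1 node) is used only by "lalj"; the node for "lal" still has the child "l", so pruning stops there.
Nodes removed: 1

1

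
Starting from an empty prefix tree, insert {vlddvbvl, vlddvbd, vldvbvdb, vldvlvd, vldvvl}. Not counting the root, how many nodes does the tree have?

For each word, the new-node count is its length minus the longest prefix already in the trie:
  "vlddvbvl" → 8 new (v, l, d, d, v, b, v, l)
  "vlddvbd" → prefix "vlddvb" already present; 1 new (d)
  "vldvbvdb" → prefix "vld" already present; 5 new (v, b, v, d, b)
  "vldvlvd" → prefix "vldv" already present; 3 new (l, v, d)
  "vldvvl" → prefix "vldv" already present; 2 new (v, l)
Total nodes = 8 + 1 + 5 + 3 + 2 = 19

19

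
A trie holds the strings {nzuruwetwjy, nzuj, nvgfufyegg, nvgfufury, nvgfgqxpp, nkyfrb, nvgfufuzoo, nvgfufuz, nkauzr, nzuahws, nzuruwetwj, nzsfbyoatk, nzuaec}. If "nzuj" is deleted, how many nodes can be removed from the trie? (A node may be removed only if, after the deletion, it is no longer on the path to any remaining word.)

1

A node on "nzuj"'s path can go only if nothing else ends at it or branches off below it.
The suffix "j" (1 node) is used only by "nzuj"; the node for "nzu" still has the child "r", so pruning stops there.
Nodes removed: 1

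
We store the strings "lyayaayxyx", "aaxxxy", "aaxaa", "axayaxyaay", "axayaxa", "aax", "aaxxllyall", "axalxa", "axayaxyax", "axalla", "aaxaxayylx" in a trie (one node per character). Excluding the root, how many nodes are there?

Insert word by word; a character creates a node only if that edge doesn't already exist:
  "lyayaayxyx" → 10 new (l, y, a, y, a, a, y, x, y, x)
  "aaxxxy" → 6 new (a, a, x, x, x, y)
  "aaxaa" → prefix "aax" already present; 2 new (a, a)
  "axayaxyaay" → prefix "a" already present; 9 new (x, a, y, a, x, y, a, a, y)
  "axayaxa" → prefix "axayax" already present; 1 new (a)
  "aax" → prefix "aax" already present; 0 new (none)
  "aaxxllyall" → prefix "aaxx" already present; 6 new (l, l, y, a, l, l)
  "axalxa" → prefix "axa" already present; 3 new (l, x, a)
  "axayaxyax" → prefix "axayaxya" already present; 1 new (x)
  "axalla" → prefix "axal" already present; 2 new (l, a)
  "aaxaxayylx" → prefix "aaxa" already present; 6 new (x, a, y, y, l, x)
Total nodes = 10 + 6 + 2 + 9 + 1 + 0 + 6 + 3 + 1 + 2 + 6 = 46

46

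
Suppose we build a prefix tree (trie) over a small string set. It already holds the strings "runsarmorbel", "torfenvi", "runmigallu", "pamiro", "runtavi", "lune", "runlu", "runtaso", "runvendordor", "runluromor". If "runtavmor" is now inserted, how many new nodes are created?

3

"runtav" is already a path in the trie; the remaining "mor" must be added.
New nodes needed: |"runtavmor"| − 6 = 9 − 6 = 3.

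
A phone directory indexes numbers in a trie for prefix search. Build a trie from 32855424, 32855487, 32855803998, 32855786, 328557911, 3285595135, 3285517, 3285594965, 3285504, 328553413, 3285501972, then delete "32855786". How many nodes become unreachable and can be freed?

2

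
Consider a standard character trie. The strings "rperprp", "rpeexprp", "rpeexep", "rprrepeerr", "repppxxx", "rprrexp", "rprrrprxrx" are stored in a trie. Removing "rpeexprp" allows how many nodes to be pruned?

A node on "rpeexprp"'s path can go only if nothing else ends at it or branches off below it.
The suffix "prp" (3 nodes) is used only by "rpeexprp"; the node for "rpeex" still has the child "e", so pruning stops there.
Nodes removed: 3

3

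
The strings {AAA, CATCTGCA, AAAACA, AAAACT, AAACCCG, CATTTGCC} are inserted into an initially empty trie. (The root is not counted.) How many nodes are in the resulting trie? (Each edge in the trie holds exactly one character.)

24

Count nodes per top-level branch (shared prefixes stored once):
  'A'-branch (AAA, AAAACA, AAAACT, AAACCCG): 11 nodes
  'C'-branch (CATCTGCA, CATTTGCC): 13 nodes
Sum: 24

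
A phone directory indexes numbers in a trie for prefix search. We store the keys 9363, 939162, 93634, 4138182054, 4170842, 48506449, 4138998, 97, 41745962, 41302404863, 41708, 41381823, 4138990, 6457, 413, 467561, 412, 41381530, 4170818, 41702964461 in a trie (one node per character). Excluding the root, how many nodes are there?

72

Trace insertions, counting only characters that open a new branch:
  "9363" → 4 new (9, 3, 6, 3)
  "939162" → prefix "93" already present; 4 new (9, 1, 6, 2)
  "93634" → prefix "9363" already present; 1 new (4)
  "4138182054" → 10 new (4, 1, 3, 8, 1, 8, 2, 0, 5, 4)
  "4170842" → prefix "41" already present; 5 new (7, 0, 8, 4, 2)
  "48506449" → prefix "4" already present; 7 new (8, 5, 0, 6, 4, 4, 9)
  "4138998" → prefix "4138" already present; 3 new (9, 9, 8)
  "97" → prefix "9" already present; 1 new (7)
  "41745962" → prefix "417" already present; 5 new (4, 5, 9, 6, 2)
  "41302404863" → prefix "413" already present; 8 new (0, 2, 4, 0, 4, 8, 6, 3)
  "41708" → prefix "41708" already present; 0 new (none)
  "41381823" → prefix "4138182" already present; 1 new (3)
  "4138990" → prefix "413899" already present; 1 new (0)
  "6457" → 4 new (6, 4, 5, 7)
  "413" → prefix "413" already present; 0 new (none)
  "467561" → prefix "4" already present; 5 new (6, 7, 5, 6, 1)
  "412" → prefix "41" already present; 1 new (2)
  "41381530" → prefix "41381" already present; 3 new (5, 3, 0)
  "4170818" → prefix "41708" already present; 2 new (1, 8)
  "41702964461" → prefix "4170" already present; 7 new (2, 9, 6, 4, 4, 6, 1)
Total nodes = 4 + 4 + 1 + 10 + 5 + 7 + 3 + 1 + 5 + 8 + 0 + 1 + 1 + 4 + 0 + 5 + 1 + 3 + 2 + 7 = 72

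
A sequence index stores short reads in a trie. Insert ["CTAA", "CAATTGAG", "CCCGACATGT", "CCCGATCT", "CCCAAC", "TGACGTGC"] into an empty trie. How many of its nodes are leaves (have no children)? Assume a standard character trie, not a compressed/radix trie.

6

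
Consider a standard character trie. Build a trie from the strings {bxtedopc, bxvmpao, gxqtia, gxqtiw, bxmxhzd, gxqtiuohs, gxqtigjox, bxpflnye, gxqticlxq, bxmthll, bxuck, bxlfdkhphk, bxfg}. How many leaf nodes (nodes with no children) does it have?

13

A leaf is a node with no children — equivalently, the end of a word that is not a proper prefix of any other stored word.
Those words: "bxfg", "bxlfdkhphk", "bxmthll", "bxmxhzd", "bxpflnye", "bxtedopc", "bxuck", "bxvmpao", "gxqtia", "gxqticlxq", "gxqtigjox", "gxqtiuohs", "gxqtiw"
Leaf count: 13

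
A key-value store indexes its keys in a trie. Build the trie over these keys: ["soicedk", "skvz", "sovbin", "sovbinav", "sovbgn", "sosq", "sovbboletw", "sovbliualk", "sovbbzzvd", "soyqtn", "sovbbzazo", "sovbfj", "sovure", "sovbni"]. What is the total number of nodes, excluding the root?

Count nodes per top-level branch (shared prefixes stored once):
  's'-branch (skvz, soicedk, sosq, sovbboletw, sovbbzazo, sovbbzzvd, sovbfj, sovbgn, sovbin, sovbinav, sovbliualk, sovbni, sovure, soyqtn): 50 nodes
Sum: 50

50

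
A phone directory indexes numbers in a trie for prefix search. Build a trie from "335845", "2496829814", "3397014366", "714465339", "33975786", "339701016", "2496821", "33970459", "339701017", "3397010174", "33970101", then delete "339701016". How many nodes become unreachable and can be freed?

A node on "339701016"'s path can go only if nothing else ends at it or branches off below it.
The suffix "6" (1 node) is used only by "339701016"; the node for "33970101" still has the child "7", so pruning stops there.
Nodes removed: 1

1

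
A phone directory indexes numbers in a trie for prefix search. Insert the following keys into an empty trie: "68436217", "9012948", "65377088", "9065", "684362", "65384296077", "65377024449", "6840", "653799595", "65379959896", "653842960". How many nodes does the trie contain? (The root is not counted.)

46

Insert word by word; a character creates a node only if that edge doesn't already exist:
  "68436217" → 8 new (6, 8, 4, 3, 6, 2, 1, 7)
  "9012948" → 7 new (9, 0, 1, 2, 9, 4, 8)
  "65377088" → prefix "6" already present; 7 new (5, 3, 7, 7, 0, 8, 8)
  "9065" → prefix "90" already present; 2 new (6, 5)
  "684362" → prefix "684362" already present; 0 new (none)
  "65384296077" → prefix "653" already present; 8 new (8, 4, 2, 9, 6, 0, 7, 7)
  "65377024449" → prefix "653770" already present; 5 new (2, 4, 4, 4, 9)
  "6840" → prefix "684" already present; 1 new (0)
  "653799595" → prefix "6537" already present; 5 new (9, 9, 5, 9, 5)
  "65379959896" → prefix "65379959" already present; 3 new (8, 9, 6)
  "653842960" → prefix "653842960" already present; 0 new (none)
Total nodes = 8 + 7 + 7 + 2 + 0 + 8 + 5 + 1 + 5 + 3 + 0 = 46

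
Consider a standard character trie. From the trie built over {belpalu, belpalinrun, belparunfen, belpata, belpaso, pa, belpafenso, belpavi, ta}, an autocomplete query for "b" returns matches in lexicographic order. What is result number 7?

belpavi

Words with prefix "b", in lexicographic order: "belpafenso", "belpalinrun", "belpalu", "belparunfen", "belpaso", "belpata", "belpavi"
The 7th is belpavi.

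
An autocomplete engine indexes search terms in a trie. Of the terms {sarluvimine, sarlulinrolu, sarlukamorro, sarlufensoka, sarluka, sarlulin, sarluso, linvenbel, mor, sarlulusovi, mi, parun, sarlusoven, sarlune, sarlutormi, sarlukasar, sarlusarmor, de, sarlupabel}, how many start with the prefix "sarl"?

14

Filter for entries beginning with "sarl":
Matches: "sarlufensoka", "sarluka", "sarlukamorro", "sarlukasar", "sarlulin", "sarlulinrolu", "sarlulusovi", "sarlune", "sarlupabel", "sarlusarmor", "sarluso", "sarlusoven", "sarlutormi", "sarluvimine"
Count: 14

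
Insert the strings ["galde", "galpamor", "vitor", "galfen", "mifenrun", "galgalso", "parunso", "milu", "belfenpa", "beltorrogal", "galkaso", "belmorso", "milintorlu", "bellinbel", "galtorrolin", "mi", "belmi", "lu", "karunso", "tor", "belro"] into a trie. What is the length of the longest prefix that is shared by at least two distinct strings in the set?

The deepest shared node is where two words last agree before diverging.
"belmi" and "belmorso" agree on "belm" (4 characters) before diverging; nothing deeper is shared.
Longest shared-prefix length: 4

4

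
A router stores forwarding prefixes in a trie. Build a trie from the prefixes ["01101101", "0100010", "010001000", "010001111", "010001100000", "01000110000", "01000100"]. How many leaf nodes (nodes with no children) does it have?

A leaf is a node with no children — equivalently, the end of a word that is not a proper prefix of any other stored word.
Those words: "010001000", "010001100000", "010001111", "01101101"
Leaf count: 4

4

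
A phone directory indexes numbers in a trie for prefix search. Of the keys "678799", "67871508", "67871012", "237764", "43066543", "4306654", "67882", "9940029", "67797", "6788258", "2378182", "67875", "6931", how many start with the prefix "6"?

Filter for entries beginning with "6":
Words under "6": 67797, 67871012, 67871508, 67875, 678799, 67882, 6788258, 6931
Count: 8

8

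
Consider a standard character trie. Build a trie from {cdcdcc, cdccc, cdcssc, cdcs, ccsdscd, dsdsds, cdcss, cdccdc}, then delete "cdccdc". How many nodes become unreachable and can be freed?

2

Walk "cdccdc" from the leaf back toward the root, removing each node that no remaining word uses.
The suffix "dc" (2 nodes) is used only by "cdccdc"; the node for "cdcc" still has the child "c", so pruning stops there.
Nodes removed: 2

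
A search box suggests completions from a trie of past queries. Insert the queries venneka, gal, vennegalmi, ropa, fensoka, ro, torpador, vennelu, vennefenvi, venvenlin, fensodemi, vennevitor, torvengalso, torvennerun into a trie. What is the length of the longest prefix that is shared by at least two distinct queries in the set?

The deepest shared node is where two words last agree before diverging.
"torvengalso" and "torvennerun" agree on "torven" (6 characters) before diverging; nothing deeper is shared.
Longest shared-prefix length: 6

6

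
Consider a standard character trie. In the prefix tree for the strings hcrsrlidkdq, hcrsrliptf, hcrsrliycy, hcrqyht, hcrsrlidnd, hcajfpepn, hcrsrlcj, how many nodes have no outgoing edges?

7

A leaf is a node with no children — equivalently, the end of a word that is not a proper prefix of any other stored word.
Those words: "hcajfpepn", "hcrqyht", "hcrsrlcj", "hcrsrlidkdq", "hcrsrlidnd", "hcrsrliptf", "hcrsrliycy"
Leaf count: 7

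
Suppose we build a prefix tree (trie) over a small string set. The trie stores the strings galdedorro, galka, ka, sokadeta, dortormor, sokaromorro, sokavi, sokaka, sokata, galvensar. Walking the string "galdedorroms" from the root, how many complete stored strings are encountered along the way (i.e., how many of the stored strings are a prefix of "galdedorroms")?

1

Walk "galdedorroms" from the root; an end-of-word marker is hit whenever a stored word is a prefix of "galdedorroms".
Prefixes of the query that are stored words: "galdedorro"
Count: 1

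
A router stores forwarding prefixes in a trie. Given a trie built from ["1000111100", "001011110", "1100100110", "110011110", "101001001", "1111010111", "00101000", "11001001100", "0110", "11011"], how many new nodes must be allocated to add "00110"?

The longest prefix of "00110" already in the trie is "001" (length 3).
Each of the 2 remaining characters creates one node.

2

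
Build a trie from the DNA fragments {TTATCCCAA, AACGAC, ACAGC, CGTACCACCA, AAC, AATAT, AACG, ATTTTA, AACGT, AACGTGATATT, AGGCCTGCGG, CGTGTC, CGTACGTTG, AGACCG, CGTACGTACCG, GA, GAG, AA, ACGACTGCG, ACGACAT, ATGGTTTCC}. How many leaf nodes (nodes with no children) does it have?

16

Leaves are exactly the stored words that no other stored word extends.
Those words: "AACGAC", "AACGTGATATT", "AATAT", "ACAGC", "ACGACAT", "ACGACTGCG", "AGACCG", "AGGCCTGCGG", "ATGGTTTCC", "ATTTTA", "CGTACCACCA", "CGTACGTACCG", "CGTACGTTG", "CGTGTC", "GAG", "TTATCCCAA"
Leaf count: 16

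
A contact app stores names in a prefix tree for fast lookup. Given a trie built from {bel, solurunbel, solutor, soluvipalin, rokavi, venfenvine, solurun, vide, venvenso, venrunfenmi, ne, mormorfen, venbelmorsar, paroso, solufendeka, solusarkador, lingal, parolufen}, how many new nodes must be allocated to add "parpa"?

The longest prefix of "parpa" already in the trie is "par" (length 3).
So 5 − 3 = 2 new nodes.

2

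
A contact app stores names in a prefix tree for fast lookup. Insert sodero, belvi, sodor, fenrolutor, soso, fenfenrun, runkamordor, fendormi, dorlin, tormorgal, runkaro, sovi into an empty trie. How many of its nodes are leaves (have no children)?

12

A leaf is a node with no children — equivalently, the end of a word that is not a proper prefix of any other stored word.
Those words: "belvi", "dorlin", "fendormi", "fenfenrun", "fenrolutor", "runkamordor", "runkaro", "sodero", "sodor", "soso", "sovi", "tormorgal"
Leaf count: 12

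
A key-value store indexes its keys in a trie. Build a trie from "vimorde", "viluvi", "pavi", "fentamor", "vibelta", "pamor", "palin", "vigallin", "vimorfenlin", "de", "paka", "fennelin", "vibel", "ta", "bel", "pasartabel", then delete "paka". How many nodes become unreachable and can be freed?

2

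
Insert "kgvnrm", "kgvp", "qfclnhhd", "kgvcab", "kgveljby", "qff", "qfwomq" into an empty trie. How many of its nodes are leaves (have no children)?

7

A leaf is a node with no children — equivalently, the end of a word that is not a proper prefix of any other stored word.
Those words: "kgvcab", "kgveljby", "kgvnrm", "kgvp", "qfclnhhd", "qff", "qfwomq"
Leaf count: 7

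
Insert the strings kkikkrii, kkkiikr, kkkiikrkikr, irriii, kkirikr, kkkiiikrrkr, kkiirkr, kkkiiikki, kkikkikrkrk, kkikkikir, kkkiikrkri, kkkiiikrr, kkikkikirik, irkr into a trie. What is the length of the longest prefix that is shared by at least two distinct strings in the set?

Equivalently: take the maximum, over all pairs, of their longest common prefix length.
"kkikkikir" and "kkikkikirik" agree on "kkikkikir" (9 characters) before diverging; nothing deeper is shared.
Longest shared-prefix length: 9

9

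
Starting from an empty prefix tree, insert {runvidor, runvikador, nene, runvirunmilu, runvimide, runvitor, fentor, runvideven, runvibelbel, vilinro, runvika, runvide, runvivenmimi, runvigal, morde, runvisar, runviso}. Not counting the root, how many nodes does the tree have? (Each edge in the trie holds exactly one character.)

73

Trace insertions, counting only characters that open a new branch:
  "runvidor" → 8 new (r, u, n, v, i, d, o, r)
  "runvikador" → prefix "runvi" already present; 5 new (k, a, d, o, r)
  "nene" → 4 new (n, e, n, e)
  "runvirunmilu" → prefix "runvi" already present; 7 new (r, u, n, m, i, l, u)
  "runvimide" → prefix "runvi" already present; 4 new (m, i, d, e)
  "runvitor" → prefix "runvi" already present; 3 new (t, o, r)
  "fentor" → 6 new (f, e, n, t, o, r)
  "runvideven" → prefix "runvid" already present; 4 new (e, v, e, n)
  "runvibelbel" → prefix "runvi" already present; 6 new (b, e, l, b, e, l)
  "vilinro" → 7 new (v, i, l, i, n, r, o)
  "runvika" → prefix "runvika" already present; 0 new (none)
  "runvide" → prefix "runvide" already present; 0 new (none)
  "runvivenmimi" → prefix "runvi" already present; 7 new (v, e, n, m, i, m, i)
  "runvigal" → prefix "runvi" already present; 3 new (g, a, l)
  "morde" → 5 new (m, o, r, d, e)
  "runvisar" → prefix "runvi" already present; 3 new (s, a, r)
  "runviso" → prefix "runvis" already present; 1 new (o)
Total nodes = 8 + 5 + 4 + 7 + 4 + 3 + 6 + 4 + 6 + 7 + 0 + 0 + 7 + 3 + 5 + 3 + 1 = 73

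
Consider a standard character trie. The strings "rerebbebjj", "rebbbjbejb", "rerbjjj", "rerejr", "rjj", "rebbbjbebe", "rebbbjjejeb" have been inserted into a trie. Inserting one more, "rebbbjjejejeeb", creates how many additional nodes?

The longest prefix of "rebbbjjejejeeb" already in the trie is "rebbbjjeje" (length 10).
So 14 − 10 = 4 new nodes.

4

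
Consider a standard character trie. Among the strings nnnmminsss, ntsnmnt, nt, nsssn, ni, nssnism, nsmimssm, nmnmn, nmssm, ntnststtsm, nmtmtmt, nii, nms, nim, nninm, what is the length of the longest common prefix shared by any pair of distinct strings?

Equivalently: take the maximum, over all pairs, of their longest common prefix length.
"nms" and "nmssm" agree on "nms" (3 characters) before diverging; nothing deeper is shared.
Longest shared-prefix length: 3

3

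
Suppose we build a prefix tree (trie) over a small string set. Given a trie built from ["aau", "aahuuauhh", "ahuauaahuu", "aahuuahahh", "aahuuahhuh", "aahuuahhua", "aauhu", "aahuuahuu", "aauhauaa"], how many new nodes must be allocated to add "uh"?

"uh" shares no prefix with any stored word, so all 2 characters open new nodes.
2 − 0 = 2 new nodes.

2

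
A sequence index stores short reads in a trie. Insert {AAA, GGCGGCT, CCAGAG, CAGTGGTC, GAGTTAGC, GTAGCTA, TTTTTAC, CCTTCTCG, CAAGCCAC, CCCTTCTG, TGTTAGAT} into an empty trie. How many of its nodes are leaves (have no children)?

A leaf is a node with no children — equivalently, the end of a word that is not a proper prefix of any other stored word.
Those words: "AAA", "CAAGCCAC", "CAGTGGTC", "CCAGAG", "CCCTTCTG", "CCTTCTCG", "GAGTTAGC", "GGCGGCT", "GTAGCTA", "TGTTAGAT", "TTTTTAC"
Leaf count: 11

11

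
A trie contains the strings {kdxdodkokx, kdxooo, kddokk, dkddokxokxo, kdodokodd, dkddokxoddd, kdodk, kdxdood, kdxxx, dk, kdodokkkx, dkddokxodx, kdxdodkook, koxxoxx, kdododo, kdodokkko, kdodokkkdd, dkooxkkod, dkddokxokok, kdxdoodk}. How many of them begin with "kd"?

13

Walk to "kd"; the words in its subtree are exactly those with that prefix.
Words under "kd": kddokk, kdodk, kdododo, kdodokkkdd, kdodokkko, kdodokkkx, kdodokodd, kdxdodkokx, kdxdodkook, kdxdood, kdxdoodk, kdxooo, kdxxx
Count: 13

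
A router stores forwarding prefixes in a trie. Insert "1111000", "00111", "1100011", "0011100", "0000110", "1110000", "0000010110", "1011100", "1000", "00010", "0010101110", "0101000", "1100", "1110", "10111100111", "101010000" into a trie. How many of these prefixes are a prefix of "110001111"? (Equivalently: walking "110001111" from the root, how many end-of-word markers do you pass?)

Walk "110001111" from the root; an end-of-word marker is hit whenever a stored word is a prefix of "110001111".
Prefixes of the query that are stored words: "1100", "1100011"
Count: 2

2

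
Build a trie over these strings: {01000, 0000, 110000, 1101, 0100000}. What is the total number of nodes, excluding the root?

For each word, the new-node count is its length minus the longest prefix already in the trie:
  "01000" → 5 new (0, 1, 0, 0, 0)
  "0000" → prefix "0" already present; 3 new (0, 0, 0)
  "110000" → 6 new (1, 1, 0, 0, 0, 0)
  "1101" → prefix "110" already present; 1 new (1)
  "0100000" → prefix "01000" already present; 2 new (0, 0)
Total nodes = 5 + 3 + 6 + 1 + 2 = 17

17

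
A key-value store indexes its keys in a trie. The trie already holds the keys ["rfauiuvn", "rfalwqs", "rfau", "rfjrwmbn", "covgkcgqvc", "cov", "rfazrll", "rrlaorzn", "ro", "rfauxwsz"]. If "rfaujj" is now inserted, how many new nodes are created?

2

Walking "rfaujj" from the root, the first 4 characters ("rfau") follow existing edges; "j" is the first miss.
New nodes needed: |"rfaujj"| − 4 = 6 − 4 = 2.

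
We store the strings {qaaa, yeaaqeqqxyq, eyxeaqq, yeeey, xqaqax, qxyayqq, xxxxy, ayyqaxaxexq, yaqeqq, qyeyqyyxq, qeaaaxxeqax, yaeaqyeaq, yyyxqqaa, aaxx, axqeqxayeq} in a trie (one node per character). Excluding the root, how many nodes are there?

Count nodes per top-level branch (shared prefixes stored once):
  'a'-branch (aaxx, axqeqxayeq, ayyqaxaxexq): 23 nodes
  'e'-branch (eyxeaqq): 7 nodes
  'q'-branch (qaaa, qeaaaxxeqax, qxyayqq, qyeyqyyxq): 28 nodes
  'x'-branch (xqaqax, xxxxy): 10 nodes
  'y'-branch (yaeaqyeaq, yaqeqq, yeaaqeqqxyq, yeeey, yyyxqqaa): 33 nodes
Sum: 101

101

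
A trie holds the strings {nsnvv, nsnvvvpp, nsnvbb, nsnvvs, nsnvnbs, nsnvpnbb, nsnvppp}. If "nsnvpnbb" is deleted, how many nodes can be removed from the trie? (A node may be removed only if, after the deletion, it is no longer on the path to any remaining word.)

Walk "nsnvpnbb" from the leaf back toward the root, removing each node that no remaining word uses.
The suffix "nbb" (3 nodes) is used only by "nsnvpnbb"; the node for "nsnvp" still has the child "p", so pruning stops there.
Nodes removed: 3

3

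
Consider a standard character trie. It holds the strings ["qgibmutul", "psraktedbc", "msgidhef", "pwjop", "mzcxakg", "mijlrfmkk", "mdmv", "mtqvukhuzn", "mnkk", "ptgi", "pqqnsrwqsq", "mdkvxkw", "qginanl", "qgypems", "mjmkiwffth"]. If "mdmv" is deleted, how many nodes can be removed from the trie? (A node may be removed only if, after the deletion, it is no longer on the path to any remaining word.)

2

After clearing the end-marker at "mdmv", prune upward until reaching a node still needed by another word.
The suffix "mv" (2 nodes) is used only by "mdmv"; the node for "md" still has the child "k", so pruning stops there.
Nodes removed: 2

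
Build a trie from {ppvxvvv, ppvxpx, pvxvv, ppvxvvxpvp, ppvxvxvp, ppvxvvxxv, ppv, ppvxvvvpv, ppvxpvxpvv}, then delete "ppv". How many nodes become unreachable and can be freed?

Walk "ppv" from the leaf back toward the root, removing each node that no remaining word uses.
Every node on "ppv" is still needed (e.g. by "ppvxvvv"), so nothing is freed.
Nodes removed: 0

0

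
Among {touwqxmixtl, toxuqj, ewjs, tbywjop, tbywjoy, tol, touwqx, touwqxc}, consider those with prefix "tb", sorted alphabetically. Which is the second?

Words with prefix "tb", in lexicographic order: "tbywjop", "tbywjoy"
Position 2: tbywjoy

tbywjoy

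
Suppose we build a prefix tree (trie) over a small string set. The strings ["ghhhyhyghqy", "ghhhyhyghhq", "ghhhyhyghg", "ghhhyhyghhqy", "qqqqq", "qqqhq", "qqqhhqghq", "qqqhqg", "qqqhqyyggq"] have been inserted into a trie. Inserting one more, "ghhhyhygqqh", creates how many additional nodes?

3

"ghhhyhyg" is already a path in the trie; the remaining "qqh" must be added.
New nodes needed: |"ghhhyhygqqh"| − 8 = 11 − 8 = 3.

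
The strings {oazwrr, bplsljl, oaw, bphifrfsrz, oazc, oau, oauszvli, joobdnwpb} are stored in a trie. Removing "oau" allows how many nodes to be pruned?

Walk "oau" from the leaf back toward the root, removing each node that no remaining word uses.
Every node on "oau" is still needed (e.g. by "oauszvli"), so nothing is freed.
Nodes removed: 0

0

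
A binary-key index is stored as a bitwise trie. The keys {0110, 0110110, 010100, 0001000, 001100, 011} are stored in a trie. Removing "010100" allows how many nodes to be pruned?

A node on "010100"'s path can go only if nothing else ends at it or branches off below it.
The suffix "0100" (4 nodes) is used only by "010100"; the node for "01" still has the child "1", so pruning stops there.
Nodes removed: 4

4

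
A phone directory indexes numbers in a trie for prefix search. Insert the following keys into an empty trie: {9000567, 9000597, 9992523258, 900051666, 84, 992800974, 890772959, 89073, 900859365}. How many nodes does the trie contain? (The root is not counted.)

Count nodes per top-level branch (shared prefixes stored once):
  '8'-branch (84, 89073, 890772959): 11 nodes
  '9'-branch (900051666, 9000567, 9000597, 900859365, 992800974, 9992523258): 35 nodes
Sum: 46

46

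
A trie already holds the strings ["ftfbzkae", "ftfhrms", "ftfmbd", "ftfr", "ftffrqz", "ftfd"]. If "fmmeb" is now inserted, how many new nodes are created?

4

"f" is already a path in the trie; the remaining "mmeb" must be added.
Each of the 4 remaining characters creates one node.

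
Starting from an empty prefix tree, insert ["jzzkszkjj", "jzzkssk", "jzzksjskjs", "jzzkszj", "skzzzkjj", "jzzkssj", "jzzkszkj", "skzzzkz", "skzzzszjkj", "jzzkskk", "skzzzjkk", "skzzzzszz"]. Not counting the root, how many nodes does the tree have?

41

Trace insertions, counting only characters that open a new branch:
  "jzzkszkjj" → 9 new (j, z, z, k, s, z, k, j, j)
  "jzzkssk" → prefix "jzzks" already present; 2 new (s, k)
  "jzzksjskjs" → prefix "jzzks" already present; 5 new (j, s, k, j, s)
  "jzzkszj" → prefix "jzzksz" already present; 1 new (j)
  "skzzzkjj" → 8 new (s, k, z, z, z, k, j, j)
  "jzzkssj" → prefix "jzzkss" already present; 1 new (j)
  "jzzkszkj" → prefix "jzzkszkj" already present; 0 new (none)
  "skzzzkz" → prefix "skzzzk" already present; 1 new (z)
  "skzzzszjkj" → prefix "skzzz" already present; 5 new (s, z, j, k, j)
  "jzzkskk" → prefix "jzzks" already present; 2 new (k, k)
  "skzzzjkk" → prefix "skzzz" already present; 3 new (j, k, k)
  "skzzzzszz" → prefix "skzzz" already present; 4 new (z, s, z, z)
Total nodes = 9 + 2 + 5 + 1 + 8 + 1 + 0 + 1 + 5 + 2 + 3 + 4 = 41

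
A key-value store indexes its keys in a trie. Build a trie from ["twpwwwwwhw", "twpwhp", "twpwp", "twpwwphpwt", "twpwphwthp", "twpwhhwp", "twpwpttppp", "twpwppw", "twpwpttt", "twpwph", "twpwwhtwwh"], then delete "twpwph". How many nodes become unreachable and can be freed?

A node on "twpwph"'s path can go only if nothing else ends at it or branches off below it.
Every node on "twpwph" is still needed (e.g. by "twpwphwthp"), so nothing is freed.
Nodes removed: 0

0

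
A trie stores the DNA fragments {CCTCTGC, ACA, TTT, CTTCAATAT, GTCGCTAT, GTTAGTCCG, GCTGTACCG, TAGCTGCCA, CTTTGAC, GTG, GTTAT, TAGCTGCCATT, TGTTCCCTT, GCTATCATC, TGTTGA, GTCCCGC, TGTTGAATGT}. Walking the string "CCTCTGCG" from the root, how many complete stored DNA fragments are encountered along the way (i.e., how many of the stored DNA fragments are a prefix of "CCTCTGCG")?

1

Walk "CCTCTGCG" from the root; an end-of-word marker is hit whenever a stored word is a prefix of "CCTCTGCG".
Prefixes of the query that are stored words: "CCTCTGC"
Count: 1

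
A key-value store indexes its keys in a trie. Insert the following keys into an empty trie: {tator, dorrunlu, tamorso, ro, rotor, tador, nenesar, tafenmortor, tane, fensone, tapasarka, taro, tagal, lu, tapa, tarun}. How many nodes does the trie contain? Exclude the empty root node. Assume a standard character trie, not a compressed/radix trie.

Trace insertions, counting only characters that open a new branch:
  "tator" → 5 new (t, a, t, o, r)
  "dorrunlu" → 8 new (d, o, r, r, u, n, l, u)
  "tamorso" → prefix "ta" already present; 5 new (m, o, r, s, o)
  "ro" → 2 new (r, o)
  "rotor" → prefix "ro" already present; 3 new (t, o, r)
  "tador" → prefix "ta" already present; 3 new (d, o, r)
  "nenesar" → 7 new (n, e, n, e, s, a, r)
  "tafenmortor" → prefix "ta" already present; 9 new (f, e, n, m, o, r, t, o, r)
  "tane" → prefix "ta" already present; 2 new (n, e)
  "fensone" → 7 new (f, e, n, s, o, n, e)
  "tapasarka" → prefix "ta" already present; 7 new (p, a, s, a, r, k, a)
  "taro" → prefix "ta" already present; 2 new (r, o)
  "tagal" → prefix "ta" already present; 3 new (g, a, l)
  "lu" → 2 new (l, u)
  "tapa" → prefix "tapa" already present; 0 new (none)
  "tarun" → prefix "tar" already present; 2 new (u, n)
Total nodes = 5 + 8 + 5 + 2 + 3 + 3 + 7 + 9 + 2 + 7 + 7 + 2 + 3 + 2 + 0 + 2 = 67

67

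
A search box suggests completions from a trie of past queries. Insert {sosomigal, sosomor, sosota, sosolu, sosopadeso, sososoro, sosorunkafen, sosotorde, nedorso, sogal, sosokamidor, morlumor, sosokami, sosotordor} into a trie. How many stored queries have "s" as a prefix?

Filter for entries beginning with "s":
Matches: "sogal", "sosokami", "sosokamidor", "sosolu", "sosomigal", "sosomor", "sosopadeso", "sosorunkafen", "sososoro", "sosota", "sosotorde", "sosotordor"
Count: 12

12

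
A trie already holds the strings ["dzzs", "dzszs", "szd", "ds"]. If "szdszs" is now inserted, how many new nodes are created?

3

Walking "szdszs" from the root, the first 3 characters ("szd") follow existing edges; "s" is the first miss.
Each of the 3 remaining characters creates one node.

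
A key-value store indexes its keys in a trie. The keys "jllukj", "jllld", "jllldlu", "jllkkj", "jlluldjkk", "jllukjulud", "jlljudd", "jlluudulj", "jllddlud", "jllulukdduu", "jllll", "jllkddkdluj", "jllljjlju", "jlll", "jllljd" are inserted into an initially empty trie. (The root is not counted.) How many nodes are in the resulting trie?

For each word, the new-node count is its length minus the longest prefix already in the trie:
  "jllukj" → 6 new (j, l, l, u, k, j)
  "jllld" → prefix "jll" already present; 2 new (l, d)
  "jllldlu" → prefix "jllld" already present; 2 new (l, u)
  "jllkkj" → prefix "jll" already present; 3 new (k, k, j)
  "jlluldjkk" → prefix "jllu" already present; 5 new (l, d, j, k, k)
  "jllukjulud" → prefix "jllukj" already present; 4 new (u, l, u, d)
  "jlljudd" → prefix "jll" already present; 4 new (j, u, d, d)
  "jlluudulj" → prefix "jllu" already present; 5 new (u, d, u, l, j)
  "jllddlud" → prefix "jll" already present; 5 new (d, d, l, u, d)
  "jllulukdduu" → prefix "jllul" already present; 6 new (u, k, d, d, u, u)
  "jllll" → prefix "jlll" already present; 1 new (l)
  "jllkddkdluj" → prefix "jllk" already present; 7 new (d, d, k, d, l, u, j)
  "jllljjlju" → prefix "jlll" already present; 5 new (j, j, l, j, u)
  "jlll" → prefix "jlll" already present; 0 new (none)
  "jllljd" → prefix "jlllj" already present; 1 new (d)
Total nodes = 6 + 2 + 2 + 3 + 5 + 4 + 4 + 5 + 5 + 6 + 1 + 7 + 5 + 0 + 1 = 56

56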